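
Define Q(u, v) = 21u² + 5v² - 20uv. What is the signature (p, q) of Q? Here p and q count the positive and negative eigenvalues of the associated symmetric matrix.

(2, 0)

Write A = [[21, -10], [-10, 5]].
Symmetric row and column elimination reduces A to a congruent diagonal form with pivots 21, 5/21.
That gives 2 positive pivots.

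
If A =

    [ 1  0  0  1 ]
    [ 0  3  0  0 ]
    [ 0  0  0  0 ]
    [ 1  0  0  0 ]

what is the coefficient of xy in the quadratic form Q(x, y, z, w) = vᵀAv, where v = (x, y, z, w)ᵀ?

The coefficient of xy is A[1,2] + A[2,1] = 2·0 = 0.

0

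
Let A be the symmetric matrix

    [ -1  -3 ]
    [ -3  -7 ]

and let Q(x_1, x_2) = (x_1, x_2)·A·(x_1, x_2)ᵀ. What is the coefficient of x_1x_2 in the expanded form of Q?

-6

The coefficient of x_1x_2 is A[1,2] + A[2,1] = 2·(-3) = -6.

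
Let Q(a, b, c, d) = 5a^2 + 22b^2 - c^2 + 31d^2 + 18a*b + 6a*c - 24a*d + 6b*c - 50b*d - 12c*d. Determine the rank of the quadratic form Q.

The symmetric matrix is A = [[5, 9, 3, -12], [9, 22, 3, -25], [3, 3, -1, -6], [-12, -25, -6, 31]].
Row-reducing A symmetrically gives the diagonal entries 5, 29/5, -110/29, 12/55.
That gives 3 positive, 1 negative pivots.
The rank is the number of nonzero pivots: 4.

4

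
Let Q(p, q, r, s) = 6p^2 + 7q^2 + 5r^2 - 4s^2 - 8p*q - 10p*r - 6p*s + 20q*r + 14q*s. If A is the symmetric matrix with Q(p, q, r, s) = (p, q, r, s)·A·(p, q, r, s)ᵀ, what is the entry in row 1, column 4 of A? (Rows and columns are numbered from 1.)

-3

The coefficient of p·s in Q is -6. For a symmetric A this equals A[1,4] + A[4,1] = 2·A[1,4].
So A[1,4] = -6/2 = -3.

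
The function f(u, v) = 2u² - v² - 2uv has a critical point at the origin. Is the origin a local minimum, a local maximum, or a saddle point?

saddle point

The Hessian at the origin is H = [[4, -2], [-2, -2]].
det H = 4·-2 − (-2)² = -12 < 0, so H is indefinite.
Therefore the origin is a saddle point.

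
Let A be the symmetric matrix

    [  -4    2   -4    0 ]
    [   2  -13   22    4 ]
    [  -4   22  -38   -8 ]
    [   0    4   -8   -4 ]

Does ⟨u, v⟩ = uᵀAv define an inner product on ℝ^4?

Congruent diagonalization of A (simultaneous row and column reduction) yields pivots -4, -12, -2/3, 0.
So there are 3 negative, 1 zero pivots.
Hence Q is negative semidefinite.
⟨·,·⟩ is an inner product exactly when A is positive definite.

no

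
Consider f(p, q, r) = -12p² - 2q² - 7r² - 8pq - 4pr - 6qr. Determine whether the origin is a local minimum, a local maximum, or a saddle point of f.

saddle point

The Hessian at the origin is H = [[-24, -8, -4], [-8, -4, -6], [-4, -6, -14]].
Applying the same elementary operations to the rows and columns of H produces a congruent diagonal matrix with entries -24, -4/3, 3.
So there are 1 positive, 2 negative pivots.
H is indefinite, so the origin is a saddle point.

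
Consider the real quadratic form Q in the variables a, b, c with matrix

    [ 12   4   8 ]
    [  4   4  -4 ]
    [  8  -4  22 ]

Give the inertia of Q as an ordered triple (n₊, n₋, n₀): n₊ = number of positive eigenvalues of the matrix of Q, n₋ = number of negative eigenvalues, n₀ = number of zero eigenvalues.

(2, 0, 1)

Symmetric row and column elimination reduces A to a congruent diagonal form with pivots 12, 8/3, 0.
That gives 2 positive, 1 zero pivots.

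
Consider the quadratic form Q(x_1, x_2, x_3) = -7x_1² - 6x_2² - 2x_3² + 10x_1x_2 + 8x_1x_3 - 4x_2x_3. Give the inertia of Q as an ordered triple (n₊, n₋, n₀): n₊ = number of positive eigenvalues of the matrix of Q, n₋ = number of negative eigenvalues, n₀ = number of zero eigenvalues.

Write A = [[-7, 5, 4], [5, -6, -2], [4, -2, -2]].
Applying the same elementary operations to the rows and columns of A produces a congruent diagonal matrix with entries -7, -17/7, 10/17.
That gives 1 positive, 2 negative pivots.

(1, 2, 0)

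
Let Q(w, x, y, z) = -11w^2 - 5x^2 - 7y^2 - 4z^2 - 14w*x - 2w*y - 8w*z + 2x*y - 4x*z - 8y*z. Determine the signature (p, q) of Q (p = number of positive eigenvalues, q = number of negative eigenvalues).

(0, 3)

Write A = [[-11, -7, -1, -4], [-7, -5, 1, -2], [-1, 1, -7, -4], [-4, -2, -4, -4]].
Row-reducing A symmetrically gives the diagonal entries -11, -6/11, -2, 0.
That gives 3 negative, 1 zero pivots.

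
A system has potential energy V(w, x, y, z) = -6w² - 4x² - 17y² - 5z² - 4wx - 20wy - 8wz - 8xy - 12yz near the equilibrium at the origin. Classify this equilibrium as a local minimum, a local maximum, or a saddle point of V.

The Hessian at the origin is H = [[-12, -4, -20, -8], [-4, -8, -8, 0], [-20, -8, -34, -12], [-8, 0, -12, -10]].
An LDLᵀ factorisation of H has diagonal entries -12, -20/3, -2/5, -2.
So there are 4 negative pivots.
H is negative definite, so the origin is a strict local maximum.

local maximum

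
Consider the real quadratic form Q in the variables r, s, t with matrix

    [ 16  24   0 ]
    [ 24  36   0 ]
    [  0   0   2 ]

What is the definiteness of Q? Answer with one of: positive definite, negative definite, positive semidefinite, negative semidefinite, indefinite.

positive semidefinite

Applying the same elementary operations to the rows and columns of A produces a congruent diagonal matrix with entries 16, 0, 2.
Counting signs: 2 positive, 1 zero.
Hence Q is positive semidefinite.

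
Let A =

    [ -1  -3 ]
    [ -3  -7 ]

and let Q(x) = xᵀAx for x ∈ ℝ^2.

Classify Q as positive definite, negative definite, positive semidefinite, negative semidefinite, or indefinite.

Applying the same elementary operations to the rows and columns of A produces a congruent diagonal matrix with entries -1, 2.
That gives 1 positive, 1 negative pivots.
Hence Q is indefinite.

indefinite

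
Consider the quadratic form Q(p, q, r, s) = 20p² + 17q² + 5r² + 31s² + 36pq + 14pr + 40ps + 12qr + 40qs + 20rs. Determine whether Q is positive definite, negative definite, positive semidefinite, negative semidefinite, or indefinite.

Write A = [[20, 18, 7, 20], [18, 17, 6, 20], [7, 6, 5, 10], [20, 20, 10, 31]].
Applying the same elementary operations to the rows and columns of A produces a congruent diagonal matrix with entries 20, 4/5, 39/16, 3/13.
Counting signs: 4 positive.
Hence Q is positive definite.

positive definite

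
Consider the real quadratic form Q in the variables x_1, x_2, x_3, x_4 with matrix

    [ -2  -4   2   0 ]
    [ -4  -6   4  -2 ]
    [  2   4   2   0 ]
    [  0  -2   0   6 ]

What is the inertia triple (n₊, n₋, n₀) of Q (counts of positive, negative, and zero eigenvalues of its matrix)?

Congruent diagonalization of A (simultaneous row and column reduction) yields pivots -2, 2, 4, 4.
That gives 3 positive, 1 negative pivots.

(3, 1, 0)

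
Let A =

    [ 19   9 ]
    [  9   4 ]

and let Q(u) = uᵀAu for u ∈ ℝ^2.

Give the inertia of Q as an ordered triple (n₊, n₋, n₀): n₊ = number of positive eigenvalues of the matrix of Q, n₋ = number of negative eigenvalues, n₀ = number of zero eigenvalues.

(1, 1, 0)

Symmetric row and column elimination reduces A to a congruent diagonal form with pivots 19, -5/19.
So there are 1 positive, 1 negative pivots.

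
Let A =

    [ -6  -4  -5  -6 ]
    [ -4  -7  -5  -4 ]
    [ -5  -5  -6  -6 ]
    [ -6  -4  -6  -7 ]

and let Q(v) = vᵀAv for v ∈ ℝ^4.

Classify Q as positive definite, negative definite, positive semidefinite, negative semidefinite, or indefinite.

Row-reducing A symmetrically gives the diagonal entries -6, -13/3, -31/26, -5/31.
So there are 4 negative pivots.
Hence Q is negative definite.

negative definite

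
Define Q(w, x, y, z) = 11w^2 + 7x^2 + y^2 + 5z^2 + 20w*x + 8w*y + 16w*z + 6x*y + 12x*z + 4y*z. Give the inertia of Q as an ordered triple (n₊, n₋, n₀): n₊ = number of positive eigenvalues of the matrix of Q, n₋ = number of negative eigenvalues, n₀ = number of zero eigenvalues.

The symmetric matrix is A = [[11, 10, 4, 8], [10, 7, 3, 6], [4, 3, 1, 2], [8, 6, 2, 5]].
An LDLᵀ factorisation of A has diagonal entries 11, -23/11, -6/23, 1.
Counting signs: 2 positive, 2 negative.

(2, 2, 0)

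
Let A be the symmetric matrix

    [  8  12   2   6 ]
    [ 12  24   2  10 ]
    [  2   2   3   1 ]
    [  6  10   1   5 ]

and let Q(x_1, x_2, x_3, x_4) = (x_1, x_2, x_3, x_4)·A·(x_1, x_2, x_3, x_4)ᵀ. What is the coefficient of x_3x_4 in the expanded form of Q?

2

The coefficient of x_3x_4 is A[3,4] + A[4,3] = 2·1 = 2.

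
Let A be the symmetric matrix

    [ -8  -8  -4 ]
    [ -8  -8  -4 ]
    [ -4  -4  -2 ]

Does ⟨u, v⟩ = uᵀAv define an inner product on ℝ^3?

no

Row-reducing A symmetrically gives the diagonal entries -8, 0, 0.
That gives 1 negative, 2 zero pivots.
Hence Q is negative semidefinite.
⟨·,·⟩ is an inner product exactly when A is positive definite.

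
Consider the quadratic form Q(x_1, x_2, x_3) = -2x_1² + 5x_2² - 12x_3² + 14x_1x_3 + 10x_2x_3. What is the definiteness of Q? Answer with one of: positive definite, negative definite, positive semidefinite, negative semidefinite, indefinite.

indefinite

Write A = [[-2, 0, 7], [0, 5, 5], [7, 5, -12]].
An LDLᵀ factorisation of A has diagonal entries -2, 5, 15/2.
That gives 2 positive, 1 negative pivots.
Hence Q is indefinite.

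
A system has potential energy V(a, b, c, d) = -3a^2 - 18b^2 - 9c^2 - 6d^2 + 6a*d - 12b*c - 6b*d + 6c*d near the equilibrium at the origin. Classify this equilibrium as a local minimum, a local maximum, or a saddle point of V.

local maximum

The Hessian at the origin is H = [[-6, 0, 0, 6], [0, -36, -12, -6], [0, -12, -18, 6], [6, -6, 6, -12]].
Congruent diagonalization of H (simultaneous row and column reduction) yields pivots -6, -36, -14, -3/7.
That gives 4 negative pivots.
H is negative definite, so the origin is a strict local maximum.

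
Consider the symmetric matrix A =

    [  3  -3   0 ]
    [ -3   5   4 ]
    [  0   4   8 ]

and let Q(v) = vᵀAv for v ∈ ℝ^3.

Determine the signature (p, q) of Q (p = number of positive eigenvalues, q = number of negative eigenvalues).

(2, 0)

Congruent diagonalization of A (simultaneous row and column reduction) yields pivots 3, 2, 0.
That gives 2 positive, 1 zero pivots.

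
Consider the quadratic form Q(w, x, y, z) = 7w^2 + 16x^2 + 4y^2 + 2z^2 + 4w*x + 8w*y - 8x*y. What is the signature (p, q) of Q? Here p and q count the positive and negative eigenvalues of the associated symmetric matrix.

(3, 0)

Write A = [[7, 2, 4, 0], [2, 16, -4, 0], [4, -4, 4, 0], [0, 0, 0, 2]].
Row-reducing A symmetrically gives the diagonal entries 7, 108/7, 0, 2.
That gives 3 positive, 1 zero pivots.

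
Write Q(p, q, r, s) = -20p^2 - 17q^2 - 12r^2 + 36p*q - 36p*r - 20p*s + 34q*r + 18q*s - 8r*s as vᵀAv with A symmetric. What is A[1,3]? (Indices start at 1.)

The coefficient of p·r in Q is -36. For a symmetric A this equals A[1,3] + A[3,1] = 2·A[1,3].
So A[1,3] = -36/2 = -18.

-18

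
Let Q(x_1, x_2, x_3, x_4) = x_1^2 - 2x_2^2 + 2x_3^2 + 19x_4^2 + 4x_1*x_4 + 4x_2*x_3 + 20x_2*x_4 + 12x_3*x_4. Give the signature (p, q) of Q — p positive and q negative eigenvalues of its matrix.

Write A = [[1, 0, 0, 2], [0, -2, 2, 10], [0, 2, 2, 6], [2, 10, 6, 19]].
An LDLᵀ factorisation of A has diagonal entries 1, -2, 4, 1.
That gives 3 positive, 1 negative pivots.

(3, 1)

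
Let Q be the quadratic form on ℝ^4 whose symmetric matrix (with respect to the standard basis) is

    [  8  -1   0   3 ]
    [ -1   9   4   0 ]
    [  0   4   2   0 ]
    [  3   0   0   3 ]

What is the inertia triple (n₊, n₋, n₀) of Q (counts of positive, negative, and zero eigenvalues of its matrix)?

Applying the same elementary operations to the rows and columns of A produces a congruent diagonal matrix with entries 8, 71/8, 14/71, 12/7.
Counting signs: 4 positive.

(4, 0, 0)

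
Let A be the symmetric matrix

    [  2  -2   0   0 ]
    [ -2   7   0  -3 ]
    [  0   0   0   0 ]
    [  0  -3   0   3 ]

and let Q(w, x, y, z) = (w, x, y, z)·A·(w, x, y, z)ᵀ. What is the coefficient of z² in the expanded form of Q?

3

The coefficient of z² is the diagonal entry A[4,4] = 3.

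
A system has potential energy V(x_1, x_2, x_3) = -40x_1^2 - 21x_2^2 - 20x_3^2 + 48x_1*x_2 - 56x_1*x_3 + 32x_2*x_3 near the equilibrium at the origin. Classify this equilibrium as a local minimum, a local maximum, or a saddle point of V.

The Hessian at the origin is H = [[-80, 48, -56], [48, -42, 32], [-56, 32, -40]].
Applying the same elementary operations to the rows and columns of H produces a congruent diagonal matrix with entries -80, -66/5, -20/33.
That gives 3 negative pivots.
H is negative definite, so the origin is a strict local maximum.

local maximum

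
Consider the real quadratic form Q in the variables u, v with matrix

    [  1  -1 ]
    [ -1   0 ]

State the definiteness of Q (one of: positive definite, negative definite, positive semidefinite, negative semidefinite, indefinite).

For the 2×2 matrix [[1, -1], [-1, 0]]: det = 1·0 − (-1)² = -1, trace = 1.
det < 0 so the eigenvalues have opposite signs; the form is indefinite.

indefinite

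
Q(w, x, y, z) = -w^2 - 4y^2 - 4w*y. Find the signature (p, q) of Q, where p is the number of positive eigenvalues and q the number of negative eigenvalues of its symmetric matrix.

The associated matrix is A = [[-1, 0, -2, 0], [0, 0, 0, 0], [-2, 0, -4, 0], [0, 0, 0, 0]].
Congruent diagonalization of A (simultaneous row and column reduction) yields pivots -1, 0, 0, 0.
Counting signs: 1 negative, 3 zero.

(0, 1)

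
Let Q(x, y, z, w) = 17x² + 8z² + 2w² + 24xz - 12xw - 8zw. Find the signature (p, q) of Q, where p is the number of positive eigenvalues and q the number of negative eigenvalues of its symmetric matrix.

Write A = [[17, 0, 12, -6], [0, 0, 0, 0], [12, 0, 8, -4], [-6, 0, -4, 2]].
Applying the same elementary operations to the rows and columns of A produces a congruent diagonal matrix with entries 17, 0, -8/17, 0.
That gives 1 positive, 1 negative, 2 zero pivots.

(1, 1)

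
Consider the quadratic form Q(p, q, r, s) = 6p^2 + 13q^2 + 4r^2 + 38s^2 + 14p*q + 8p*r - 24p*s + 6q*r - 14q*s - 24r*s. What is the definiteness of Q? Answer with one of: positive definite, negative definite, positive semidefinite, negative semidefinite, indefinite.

positive definite

The associated matrix is A = [[6, 7, 4, -12], [7, 13, 3, -7], [4, 3, 4, -12], [-12, -7, -12, 38]].
Row-reducing A symmetrically gives the diagonal entries 6, 29/6, 22/29, 6/11.
So there are 4 positive pivots.
Hence Q is positive definite.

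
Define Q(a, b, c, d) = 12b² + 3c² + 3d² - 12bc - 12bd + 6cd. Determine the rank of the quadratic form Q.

The associated matrix is A = [[0, 0, 0, 0], [0, 12, -6, -6], [0, -6, 3, 3], [0, -6, 3, 3]].
Applying the same elementary operations to the rows and columns of A produces a congruent diagonal matrix with entries 0, 12, 0, 0.
That gives 1 positive, 3 zero pivots.
The rank is the number of nonzero pivots: 1.

1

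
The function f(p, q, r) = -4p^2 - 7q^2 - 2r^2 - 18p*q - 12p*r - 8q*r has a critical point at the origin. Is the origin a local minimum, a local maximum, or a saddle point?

saddle point

The Hessian at the origin is H = [[-8, -18, -12], [-18, -14, -8], [-12, -8, -4]].
An LDLᵀ factorisation of H has diagonal entries -8, 53/2, 20/53.
So there are 2 positive, 1 negative pivots.
H is indefinite, so the origin is a saddle point.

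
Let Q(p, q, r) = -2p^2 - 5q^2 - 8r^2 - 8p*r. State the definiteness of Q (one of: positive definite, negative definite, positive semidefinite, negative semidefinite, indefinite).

negative semidefinite

Write A = [[-2, 0, -4], [0, -5, 0], [-4, 0, -8]].
Applying the same elementary operations to the rows and columns of A produces a congruent diagonal matrix with entries -2, -5, 0.
That gives 2 negative, 1 zero pivots.
Hence Q is negative semidefinite.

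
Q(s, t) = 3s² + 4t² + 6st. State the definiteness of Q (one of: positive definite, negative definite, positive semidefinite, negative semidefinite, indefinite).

The symmetric matrix of Q is A = [[3, 3], [3, 4]].
Leading principal minors: Δ_1 = 3, Δ_2 = 3.
All leading principal minors are positive, so by Sylvester's criterion Q is positive definite.

positive definite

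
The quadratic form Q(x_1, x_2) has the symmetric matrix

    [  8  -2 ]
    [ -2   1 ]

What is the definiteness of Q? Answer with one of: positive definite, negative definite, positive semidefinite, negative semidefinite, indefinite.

positive definite

Leading principal minors: Δ_1 = 8, Δ_2 = 4.
All leading principal minors are positive, so by Sylvester's criterion Q is positive definite.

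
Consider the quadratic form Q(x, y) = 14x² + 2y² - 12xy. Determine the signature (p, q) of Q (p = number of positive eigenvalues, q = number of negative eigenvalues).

(1, 1)

The associated matrix is A = [[14, -6], [-6, 2]].
Applying the same elementary operations to the rows and columns of A produces a congruent diagonal matrix with entries 14, -4/7.
That gives 1 positive, 1 negative pivots.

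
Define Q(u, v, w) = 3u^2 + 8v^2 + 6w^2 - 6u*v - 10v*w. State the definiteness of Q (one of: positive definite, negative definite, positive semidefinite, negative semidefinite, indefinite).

positive definite

Write A = [[3, -3, 0], [-3, 8, -5], [0, -5, 6]].
Applying the same elementary operations to the rows and columns of A produces a congruent diagonal matrix with entries 3, 5, 1.
That gives 3 positive pivots.
Hence Q is positive definite.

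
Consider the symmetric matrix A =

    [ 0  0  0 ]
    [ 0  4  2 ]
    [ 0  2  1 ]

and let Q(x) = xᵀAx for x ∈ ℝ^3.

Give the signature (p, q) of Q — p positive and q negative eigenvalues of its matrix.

(1, 0)

Row-reducing A symmetrically gives the diagonal entries 0, 4, 0.
Counting signs: 1 positive, 2 zero.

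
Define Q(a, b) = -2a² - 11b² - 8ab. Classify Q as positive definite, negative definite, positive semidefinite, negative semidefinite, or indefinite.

negative definite

The symmetric matrix of Q is [[-2, -4], [-4, -11]].
For the 2×2 matrix [[-2, -4], [-4, -11]]: det = -2·-11 − (-4)² = 6, trace = -13.
det > 0 so both eigenvalues share the sign of the trace; trace = -13 < 0 ⇒ both negative.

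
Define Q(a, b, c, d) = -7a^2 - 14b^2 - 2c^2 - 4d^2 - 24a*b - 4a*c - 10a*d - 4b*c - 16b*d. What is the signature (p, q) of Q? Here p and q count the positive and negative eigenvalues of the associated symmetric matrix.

(2, 2)

The symmetric matrix is A = [[-7, -12, -2, -5], [-12, -14, -2, -8], [-2, -2, -2, 0], [-5, -8, 0, -4]].
An LDLᵀ factorisation of A has diagonal entries -7, 46/7, -40/23, 1/2.
Counting signs: 2 positive, 2 negative.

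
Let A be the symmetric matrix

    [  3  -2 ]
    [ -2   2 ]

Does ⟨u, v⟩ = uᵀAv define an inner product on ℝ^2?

For the 2×2 matrix [[3, -2], [-2, 2]]: det = 3·2 − (-2)² = 2, trace = 5.
det > 0 so both eigenvalues share the sign of the trace; trace = 5 > 0 ⇒ both positive.
⟨·,·⟩ is an inner product exactly when A is positive definite.

yes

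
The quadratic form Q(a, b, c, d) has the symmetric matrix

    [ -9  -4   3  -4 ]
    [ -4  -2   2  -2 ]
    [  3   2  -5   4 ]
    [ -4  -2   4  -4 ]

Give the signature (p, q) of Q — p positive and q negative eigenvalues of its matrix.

(0, 3)

Congruent diagonalization of A (simultaneous row and column reduction) yields pivots -9, -2/9, -2, 0.
That gives 3 negative, 1 zero pivots.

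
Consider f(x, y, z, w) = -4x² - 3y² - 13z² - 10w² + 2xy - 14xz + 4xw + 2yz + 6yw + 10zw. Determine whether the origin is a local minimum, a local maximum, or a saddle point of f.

The Hessian at the origin is H = [[-8, 2, -14, 4], [2, -6, 2, 6], [-14, 2, -26, 10], [4, 6, 10, -20]].
An LDLᵀ factorisation of H has diagonal entries -8, -11/2, -12/11, -8.
Counting signs: 4 negative.
H is negative definite, so the origin is a strict local maximum.

local maximum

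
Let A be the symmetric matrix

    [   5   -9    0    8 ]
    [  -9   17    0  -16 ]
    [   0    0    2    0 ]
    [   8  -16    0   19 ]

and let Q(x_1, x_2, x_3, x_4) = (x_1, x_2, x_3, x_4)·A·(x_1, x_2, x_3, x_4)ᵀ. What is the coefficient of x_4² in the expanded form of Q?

19

The coefficient of x_4² is the diagonal entry A[4,4] = 19.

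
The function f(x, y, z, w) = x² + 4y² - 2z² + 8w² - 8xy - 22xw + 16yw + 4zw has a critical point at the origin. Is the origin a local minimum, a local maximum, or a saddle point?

saddle point

The Hessian at the origin is H = [[2, -8, 0, -22], [-8, 8, 0, 16], [0, 0, -4, 4], [-22, 16, 4, 16]].
Applying the same elementary operations to the rows and columns of H produces a congruent diagonal matrix with entries 2, -24, -4, -6.
So there are 1 positive, 3 negative pivots.
H is indefinite, so the origin is a saddle point.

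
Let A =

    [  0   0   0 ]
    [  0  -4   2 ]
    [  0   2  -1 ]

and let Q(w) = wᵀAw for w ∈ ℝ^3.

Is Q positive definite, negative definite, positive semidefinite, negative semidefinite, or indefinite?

negative semidefinite

Symmetric row and column elimination reduces A to a congruent diagonal form with pivots 0, -4, 0.
Counting signs: 1 negative, 2 zero.
Hence Q is negative semidefinite.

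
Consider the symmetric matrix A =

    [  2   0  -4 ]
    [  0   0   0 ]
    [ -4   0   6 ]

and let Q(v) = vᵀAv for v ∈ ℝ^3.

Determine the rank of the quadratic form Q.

2

Symmetric row and column elimination reduces A to a congruent diagonal form with pivots 2, 0, -2.
So there are 1 positive, 1 negative, 1 zero pivots.
The rank is the number of nonzero pivots: 2.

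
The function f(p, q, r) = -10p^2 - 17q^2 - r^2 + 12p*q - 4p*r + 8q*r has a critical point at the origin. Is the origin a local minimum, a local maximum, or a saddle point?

The Hessian at the origin is H = [[-20, 12, -4], [12, -34, 8], [-4, 8, -2]].
Congruent diagonalization of H (simultaneous row and column reduction) yields pivots -20, -134/5, -2/67.
That gives 3 negative pivots.
H is negative definite, so the origin is a strict local maximum.

local maximum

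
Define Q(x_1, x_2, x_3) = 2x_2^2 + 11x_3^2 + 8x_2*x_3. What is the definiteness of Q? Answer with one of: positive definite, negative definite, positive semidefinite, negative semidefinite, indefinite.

Write A = [[0, 0, 0], [0, 2, 4], [0, 4, 11]].
Congruent diagonalization of A (simultaneous row and column reduction) yields pivots 0, 2, 3.
Counting signs: 2 positive, 1 zero.
Hence Q is positive semidefinite.

positive semidefinite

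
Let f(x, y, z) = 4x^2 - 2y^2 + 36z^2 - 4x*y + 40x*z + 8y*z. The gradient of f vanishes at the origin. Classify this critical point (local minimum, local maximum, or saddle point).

saddle point

The Hessian at the origin is H = [[8, -4, 40], [-4, -4, 8], [40, 8, 72]].
Symmetric row and column elimination reduces H to a congruent diagonal form with pivots 8, -6, 8/3.
That gives 2 positive, 1 negative pivots.
H is indefinite, so the origin is a saddle point.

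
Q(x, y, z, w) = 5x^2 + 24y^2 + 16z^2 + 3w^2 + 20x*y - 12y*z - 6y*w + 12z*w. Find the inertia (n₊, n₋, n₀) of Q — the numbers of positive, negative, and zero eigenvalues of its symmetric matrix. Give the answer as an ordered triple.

(4, 0, 0)

Write A = [[5, 10, 0, 0], [10, 24, -6, -3], [0, -6, 16, 6], [0, -3, 6, 3]].
Congruent diagonalization of A (simultaneous row and column reduction) yields pivots 5, 4, 7, 3/7.
So there are 4 positive pivots.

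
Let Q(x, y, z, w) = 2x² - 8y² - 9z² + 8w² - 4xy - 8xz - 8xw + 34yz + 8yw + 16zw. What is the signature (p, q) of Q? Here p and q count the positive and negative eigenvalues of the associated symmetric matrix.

(1, 2)

The symmetric matrix is A = [[2, -2, -4, -4], [-2, -8, 17, 4], [-4, 17, -9, 8], [-4, 4, 8, 8]].
Row-reducing A symmetrically gives the diagonal entries 2, -10, -1/10, 0.
So there are 1 positive, 2 negative, 1 zero pivots.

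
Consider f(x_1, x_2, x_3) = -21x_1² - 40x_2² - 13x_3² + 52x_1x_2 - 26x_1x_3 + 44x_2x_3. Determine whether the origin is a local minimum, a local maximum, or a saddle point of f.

The Hessian at the origin is H = [[-42, 52, -26], [52, -80, 44], [-26, 44, -26]].
Symmetric row and column elimination reduces H to a congruent diagonal form with pivots -42, -328/21, -40/41.
Counting signs: 3 negative.
H is negative definite, so the origin is a strict local maximum.

local maximum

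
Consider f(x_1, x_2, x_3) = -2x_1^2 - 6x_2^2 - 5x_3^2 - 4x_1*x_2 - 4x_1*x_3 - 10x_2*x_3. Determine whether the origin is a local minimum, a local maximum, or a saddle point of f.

The Hessian at the origin is H = [[-4, -4, -4], [-4, -12, -10], [-4, -10, -10]].
Congruent diagonalization of H (simultaneous row and column reduction) yields pivots -4, -8, -3/2.
Counting signs: 3 negative.
H is negative definite, so the origin is a strict local maximum.

local maximum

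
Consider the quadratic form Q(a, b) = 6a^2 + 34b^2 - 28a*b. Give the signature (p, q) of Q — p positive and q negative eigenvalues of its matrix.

The associated matrix is A = [[6, -14], [-14, 34]].
Applying the same elementary operations to the rows and columns of A produces a congruent diagonal matrix with entries 6, 4/3.
That gives 2 positive pivots.

(2, 0)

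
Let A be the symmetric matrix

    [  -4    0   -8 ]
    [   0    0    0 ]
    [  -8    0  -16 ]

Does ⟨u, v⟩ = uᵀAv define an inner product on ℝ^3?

no

Congruent diagonalization of A (simultaneous row and column reduction) yields pivots -4, 0, 0.
That gives 1 negative, 2 zero pivots.
Hence Q is negative semidefinite.
⟨·,·⟩ is an inner product exactly when A is positive definite.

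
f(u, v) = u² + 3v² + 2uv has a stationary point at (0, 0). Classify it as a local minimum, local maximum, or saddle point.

local minimum

The Hessian at the origin is H = [[2, 2], [2, 6]].
det H = 2·6 − (2)² = 8 > 0 and H[1,1] = 2 > 0, so H is positive definite.
Therefore the origin is a local minimum.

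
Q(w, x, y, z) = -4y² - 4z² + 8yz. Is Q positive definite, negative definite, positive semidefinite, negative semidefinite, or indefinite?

negative semidefinite

The symmetric matrix is A = [[0, 0, 0, 0], [0, 0, 0, 0], [0, 0, -4, 4], [0, 0, 4, -4]].
Congruent diagonalization of A (simultaneous row and column reduction) yields pivots 0, 0, -4, 0.
That gives 1 negative, 3 zero pivots.
Hence Q is negative semidefinite.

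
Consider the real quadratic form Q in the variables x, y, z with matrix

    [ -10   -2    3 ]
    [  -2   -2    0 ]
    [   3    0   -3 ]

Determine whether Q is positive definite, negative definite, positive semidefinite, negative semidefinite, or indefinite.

Leading principal minors: Δ_1 = -10, Δ_2 = 16, Δ_3 = -30.
The signs alternate starting with Δ_1 < 0, so by Sylvester's criterion Q is negative definite.

negative definite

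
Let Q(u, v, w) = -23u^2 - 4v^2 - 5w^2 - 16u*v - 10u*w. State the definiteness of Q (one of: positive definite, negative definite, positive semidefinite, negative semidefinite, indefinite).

negative definite

The associated matrix is A = [[-23, -8, -5], [-8, -4, 0], [-5, 0, -5]].
Applying the same elementary operations to the rows and columns of A produces a congruent diagonal matrix with entries -23, -28/23, -10/7.
That gives 3 negative pivots.
Hence Q is negative definite.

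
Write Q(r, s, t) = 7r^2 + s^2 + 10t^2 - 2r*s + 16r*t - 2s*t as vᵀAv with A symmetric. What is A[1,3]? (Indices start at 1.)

8

The coefficient of r·t in Q is 16. For a symmetric A this equals A[1,3] + A[3,1] = 2·A[1,3].
So A[1,3] = 16/2 = 8.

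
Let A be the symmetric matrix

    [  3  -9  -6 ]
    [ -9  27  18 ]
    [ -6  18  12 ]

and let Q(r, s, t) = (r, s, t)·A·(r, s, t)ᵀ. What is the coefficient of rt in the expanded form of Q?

-12

The coefficient of rt is A[1,3] + A[3,1] = 2·(-6) = -12.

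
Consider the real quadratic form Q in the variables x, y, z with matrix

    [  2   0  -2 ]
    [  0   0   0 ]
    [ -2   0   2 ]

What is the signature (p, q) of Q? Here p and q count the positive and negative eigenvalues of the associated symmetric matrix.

Symmetric row and column elimination reduces A to a congruent diagonal form with pivots 2, 0, 0.
So there are 1 positive, 2 zero pivots.

(1, 0)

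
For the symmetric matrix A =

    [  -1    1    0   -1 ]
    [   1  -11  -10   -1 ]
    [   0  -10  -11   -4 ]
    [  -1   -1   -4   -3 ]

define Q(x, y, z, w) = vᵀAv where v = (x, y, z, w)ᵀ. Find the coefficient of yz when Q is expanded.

The coefficient of yz is A[2,3] + A[3,2] = 2·(-10) = -20.

-20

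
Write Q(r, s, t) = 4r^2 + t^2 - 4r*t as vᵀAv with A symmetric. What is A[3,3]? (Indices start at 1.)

The coefficient of t^2 in Q is 1, and that is exactly A[3,3].

1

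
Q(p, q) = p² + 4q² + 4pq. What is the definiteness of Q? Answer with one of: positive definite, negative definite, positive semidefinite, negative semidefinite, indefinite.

Write A = [[1, 2], [2, 4]].
Row-reducing A symmetrically gives the diagonal entries 1, 0.
So there are 1 positive, 1 zero pivots.
Hence Q is positive semidefinite.

positive semidefinite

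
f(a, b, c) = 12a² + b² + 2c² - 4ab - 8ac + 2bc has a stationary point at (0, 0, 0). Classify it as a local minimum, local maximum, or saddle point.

local minimum

The Hessian at the origin is H = [[24, -4, -8], [-4, 2, 2], [-8, 2, 4]].
Applying the same elementary operations to the rows and columns of H produces a congruent diagonal matrix with entries 24, 4/3, 1.
Counting signs: 3 positive.
H is positive definite, so the origin is a strict local minimum.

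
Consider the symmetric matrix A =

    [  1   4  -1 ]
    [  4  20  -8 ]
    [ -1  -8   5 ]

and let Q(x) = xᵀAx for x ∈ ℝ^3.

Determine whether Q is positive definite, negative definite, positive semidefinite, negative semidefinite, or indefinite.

Congruent diagonalization of A (simultaneous row and column reduction) yields pivots 1, 4, 0.
That gives 2 positive, 1 zero pivots.
Hence Q is positive semidefinite.

positive semidefinite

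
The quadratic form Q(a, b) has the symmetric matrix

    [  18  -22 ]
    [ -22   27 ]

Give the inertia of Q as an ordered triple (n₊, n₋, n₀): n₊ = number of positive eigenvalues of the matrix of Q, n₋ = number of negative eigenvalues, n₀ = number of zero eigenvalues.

(2, 0, 0)

Congruent diagonalization of A (simultaneous row and column reduction) yields pivots 18, 1/9.
Counting signs: 2 positive.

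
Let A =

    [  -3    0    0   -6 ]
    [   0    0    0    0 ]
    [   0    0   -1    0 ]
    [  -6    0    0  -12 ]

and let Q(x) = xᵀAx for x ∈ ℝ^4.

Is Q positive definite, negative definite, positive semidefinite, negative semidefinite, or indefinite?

negative semidefinite

Congruent diagonalization of A (simultaneous row and column reduction) yields pivots -3, 0, -1, 0.
So there are 2 negative, 2 zero pivots.
Hence Q is negative semidefinite.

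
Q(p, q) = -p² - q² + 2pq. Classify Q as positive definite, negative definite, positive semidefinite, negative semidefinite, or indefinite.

The symmetric matrix of Q is [[-1, 1], [1, -1]].
For the 2×2 matrix [[-1, 1], [1, -1]]: det = -1·-1 − (1)² = 0, trace = -2.
det = 0 so one eigenvalue is zero; the form is semidefinite with the sign of the trace.

negative semidefinite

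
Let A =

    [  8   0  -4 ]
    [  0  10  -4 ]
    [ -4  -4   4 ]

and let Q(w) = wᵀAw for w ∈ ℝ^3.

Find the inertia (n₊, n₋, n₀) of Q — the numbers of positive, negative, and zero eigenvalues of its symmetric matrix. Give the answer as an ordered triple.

(3, 0, 0)

An LDLᵀ factorisation of A has diagonal entries 8, 10, 2/5.
So there are 3 positive pivots.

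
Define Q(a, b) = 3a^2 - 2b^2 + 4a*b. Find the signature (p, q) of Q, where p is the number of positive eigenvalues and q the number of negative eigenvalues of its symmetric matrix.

Write A = [[3, 2], [2, -2]].
Congruent diagonalization of A (simultaneous row and column reduction) yields pivots 3, -10/3.
That gives 1 positive, 1 negative pivots.

(1, 1)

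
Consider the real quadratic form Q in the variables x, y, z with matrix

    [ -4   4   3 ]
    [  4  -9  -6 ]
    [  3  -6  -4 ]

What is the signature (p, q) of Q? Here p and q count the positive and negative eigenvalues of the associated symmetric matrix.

(1, 2)

Applying the same elementary operations to the rows and columns of A produces a congruent diagonal matrix with entries -4, -5, 1/20.
Counting signs: 1 positive, 2 negative.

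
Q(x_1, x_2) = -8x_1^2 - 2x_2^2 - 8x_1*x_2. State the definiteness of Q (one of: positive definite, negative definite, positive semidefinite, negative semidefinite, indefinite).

negative semidefinite

The symmetric matrix of Q is [[-8, -4], [-4, -2]].
For the 2×2 matrix [[-8, -4], [-4, -2]]: det = -8·-2 − (-4)² = 0, trace = -10.
det = 0 so one eigenvalue is zero; the form is semidefinite with the sign of the trace.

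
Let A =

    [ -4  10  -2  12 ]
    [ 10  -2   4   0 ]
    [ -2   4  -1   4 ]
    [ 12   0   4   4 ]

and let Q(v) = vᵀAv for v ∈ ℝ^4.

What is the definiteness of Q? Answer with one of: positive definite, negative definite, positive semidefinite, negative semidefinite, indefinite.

indefinite

Applying the same elementary operations to the rows and columns of A produces a congruent diagonal matrix with entries -4, 23, -1/23, 12.
Counting signs: 2 positive, 2 negative.
Hence Q is indefinite.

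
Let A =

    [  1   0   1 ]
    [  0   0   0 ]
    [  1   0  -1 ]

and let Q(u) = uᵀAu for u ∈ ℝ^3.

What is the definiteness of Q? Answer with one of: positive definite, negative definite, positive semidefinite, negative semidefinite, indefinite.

Congruent diagonalization of A (simultaneous row and column reduction) yields pivots 1, 0, -2.
Counting signs: 1 positive, 1 negative, 1 zero.
Hence Q is indefinite.

indefinite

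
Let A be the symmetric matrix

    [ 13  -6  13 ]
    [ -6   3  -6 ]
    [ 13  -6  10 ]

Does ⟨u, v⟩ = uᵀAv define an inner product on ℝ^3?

Applying the same elementary operations to the rows and columns of A produces a congruent diagonal matrix with entries 13, 3/13, -3.
That gives 2 positive, 1 negative pivots.
Hence Q is indefinite.
⟨·,·⟩ is an inner product exactly when A is positive definite.

no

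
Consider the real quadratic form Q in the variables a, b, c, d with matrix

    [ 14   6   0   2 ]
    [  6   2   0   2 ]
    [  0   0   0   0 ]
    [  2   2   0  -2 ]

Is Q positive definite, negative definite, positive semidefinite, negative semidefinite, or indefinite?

indefinite

Applying the same elementary operations to the rows and columns of A produces a congruent diagonal matrix with entries 14, -4/7, 0, 0.
That gives 1 positive, 1 negative, 2 zero pivots.
Hence Q is indefinite.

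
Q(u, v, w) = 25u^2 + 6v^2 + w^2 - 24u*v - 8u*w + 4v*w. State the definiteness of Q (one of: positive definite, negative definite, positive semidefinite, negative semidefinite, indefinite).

positive definite

The symmetric matrix of Q is A = [[25, -12, -4], [-12, 6, 2], [-4, 2, 1]].
Leading principal minors: Δ_1 = 25, Δ_2 = 6, Δ_3 = 2.
All leading principal minors are positive, so by Sylvester's criterion Q is positive definite.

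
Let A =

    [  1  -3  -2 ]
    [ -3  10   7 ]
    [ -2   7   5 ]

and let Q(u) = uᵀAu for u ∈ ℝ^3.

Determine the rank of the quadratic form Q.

Row-reducing A symmetrically gives the diagonal entries 1, 1, 0.
That gives 2 positive, 1 zero pivots.
The rank is the number of nonzero pivots: 2.

2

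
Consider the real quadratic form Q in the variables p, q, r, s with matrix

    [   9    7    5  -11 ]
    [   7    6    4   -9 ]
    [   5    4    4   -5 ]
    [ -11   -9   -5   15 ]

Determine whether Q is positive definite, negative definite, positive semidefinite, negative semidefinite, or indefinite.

positive semidefinite

Applying the same elementary operations to the rows and columns of A produces a congruent diagonal matrix with entries 9, 5/9, 6/5, 0.
That gives 3 positive, 1 zero pivots.
Hence Q is positive semidefinite.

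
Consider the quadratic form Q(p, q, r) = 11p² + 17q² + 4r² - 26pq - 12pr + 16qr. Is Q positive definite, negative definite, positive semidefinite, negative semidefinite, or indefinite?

positive definite

The symmetric matrix of Q is A = [[11, -13, -6], [-13, 17, 8], [-6, 8, 4]].
Leading principal minors: Δ_1 = 11, Δ_2 = 18, Δ_3 = 4.
All leading principal minors are positive, so by Sylvester's criterion Q is positive definite.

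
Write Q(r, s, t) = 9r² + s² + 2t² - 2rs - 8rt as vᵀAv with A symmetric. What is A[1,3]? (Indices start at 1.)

The coefficient of r·t in Q is -8. For a symmetric A this equals A[1,3] + A[3,1] = 2·A[1,3].
So A[1,3] = -8/2 = -4.

-4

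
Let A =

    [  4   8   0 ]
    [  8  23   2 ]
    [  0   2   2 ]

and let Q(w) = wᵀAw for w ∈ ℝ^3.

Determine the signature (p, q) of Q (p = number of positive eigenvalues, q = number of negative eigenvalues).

(3, 0)

Row-reducing A symmetrically gives the diagonal entries 4, 7, 10/7.
So there are 3 positive pivots.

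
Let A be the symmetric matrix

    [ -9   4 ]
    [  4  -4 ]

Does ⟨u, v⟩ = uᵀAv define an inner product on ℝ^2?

no

Symmetric row and column elimination reduces A to a congruent diagonal form with pivots -9, -20/9.
Counting signs: 2 negative.
Hence Q is negative definite.
⟨·,·⟩ is an inner product exactly when A is positive definite.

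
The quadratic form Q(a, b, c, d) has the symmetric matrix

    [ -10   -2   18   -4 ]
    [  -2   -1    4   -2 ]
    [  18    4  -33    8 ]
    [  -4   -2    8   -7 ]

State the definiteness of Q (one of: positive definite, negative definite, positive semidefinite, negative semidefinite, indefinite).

negative definite

Leading principal minors: Δ_1 = -10, Δ_2 = 6, Δ_3 = -2, Δ_4 = 6.
The signs alternate starting with Δ_1 < 0, so by Sylvester's criterion Q is negative definite.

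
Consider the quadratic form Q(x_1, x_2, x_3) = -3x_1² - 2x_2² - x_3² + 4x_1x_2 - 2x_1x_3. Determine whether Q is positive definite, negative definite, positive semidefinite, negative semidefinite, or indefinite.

The symmetric matrix is A = [[-3, 2, -1], [2, -2, 0], [-1, 0, -1]].
Row-reducing A symmetrically gives the diagonal entries -3, -2/3, 0.
So there are 2 negative, 1 zero pivots.
Hence Q is negative semidefinite.

negative semidefinite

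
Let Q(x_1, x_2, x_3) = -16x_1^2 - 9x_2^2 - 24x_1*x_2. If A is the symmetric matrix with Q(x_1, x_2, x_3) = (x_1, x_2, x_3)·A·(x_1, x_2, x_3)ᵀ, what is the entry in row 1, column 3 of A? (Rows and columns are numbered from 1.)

0

The coefficient of x_1·x_3 in Q is 0. For a symmetric A this equals A[1,3] + A[3,1] = 2·A[1,3].
So A[1,3] = 0/2 = 0.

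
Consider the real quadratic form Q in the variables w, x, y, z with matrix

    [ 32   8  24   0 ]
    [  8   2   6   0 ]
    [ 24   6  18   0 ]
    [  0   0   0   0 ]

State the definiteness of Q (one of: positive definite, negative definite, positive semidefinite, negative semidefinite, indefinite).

Congruent diagonalization of A (simultaneous row and column reduction) yields pivots 32, 0, 0, 0.
That gives 1 positive, 3 zero pivots.
Hence Q is positive semidefinite.

positive semidefinite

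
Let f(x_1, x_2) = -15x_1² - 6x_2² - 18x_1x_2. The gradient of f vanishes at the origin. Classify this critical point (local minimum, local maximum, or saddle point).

The Hessian at the origin is H = [[-30, -18], [-18, -12]].
det H = -30·-12 − (-18)² = 36 > 0 and H[1,1] = -30 < 0, so H is negative definite.
Therefore the origin is a local maximum.

local maximum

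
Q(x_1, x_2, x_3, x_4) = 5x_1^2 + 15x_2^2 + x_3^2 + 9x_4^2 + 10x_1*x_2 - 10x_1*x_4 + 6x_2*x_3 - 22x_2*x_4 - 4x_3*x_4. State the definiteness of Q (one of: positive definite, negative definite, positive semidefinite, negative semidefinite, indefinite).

positive semidefinite

The symmetric matrix is A = [[5, 5, 0, -5], [5, 15, 3, -11], [0, 3, 1, -2], [-5, -11, -2, 9]].
Congruent diagonalization of A (simultaneous row and column reduction) yields pivots 5, 10, 1/10, 0.
Counting signs: 3 positive, 1 zero.
Hence Q is positive semidefinite.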